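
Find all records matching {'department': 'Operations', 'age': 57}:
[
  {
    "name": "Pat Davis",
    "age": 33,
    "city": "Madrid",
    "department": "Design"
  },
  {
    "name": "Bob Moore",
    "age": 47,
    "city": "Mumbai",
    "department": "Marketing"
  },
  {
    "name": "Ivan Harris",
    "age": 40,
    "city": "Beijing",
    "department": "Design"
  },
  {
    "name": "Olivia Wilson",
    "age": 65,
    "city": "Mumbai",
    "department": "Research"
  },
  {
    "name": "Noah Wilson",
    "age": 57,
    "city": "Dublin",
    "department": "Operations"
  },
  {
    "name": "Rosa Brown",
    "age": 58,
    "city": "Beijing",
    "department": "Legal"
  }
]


Search criteria: {'department': 'Operations', 'age': 57}

Checking 6 records:
  Pat Davis: {department: Design, age: 33}
  Bob Moore: {department: Marketing, age: 47}
  Ivan Harris: {department: Design, age: 40}
  Olivia Wilson: {department: Research, age: 65}
  Noah Wilson: {department: Operations, age: 57} <-- MATCH
  Rosa Brown: {department: Legal, age: 58}

Matches: ["Noah Wilson"]

["Noah Wilson"]


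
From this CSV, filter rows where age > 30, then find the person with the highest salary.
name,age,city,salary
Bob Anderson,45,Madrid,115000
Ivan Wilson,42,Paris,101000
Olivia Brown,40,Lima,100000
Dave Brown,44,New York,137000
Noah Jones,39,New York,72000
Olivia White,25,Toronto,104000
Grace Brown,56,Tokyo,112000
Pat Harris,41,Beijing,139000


Filter: age > 30
Sort by: salary (descending)

Filtered records (7):
  Pat Harris, age 41, salary $139000
  Dave Brown, age 44, salary $137000
  Bob Anderson, age 45, salary $115000
  Grace Brown, age 56, salary $112000
  Ivan Wilson, age 42, salary $101000
  Olivia Brown, age 40, salary $100000
  Noah Jones, age 39, salary $72000

Highest salary: Pat Harris ($139000)

Pat Harris


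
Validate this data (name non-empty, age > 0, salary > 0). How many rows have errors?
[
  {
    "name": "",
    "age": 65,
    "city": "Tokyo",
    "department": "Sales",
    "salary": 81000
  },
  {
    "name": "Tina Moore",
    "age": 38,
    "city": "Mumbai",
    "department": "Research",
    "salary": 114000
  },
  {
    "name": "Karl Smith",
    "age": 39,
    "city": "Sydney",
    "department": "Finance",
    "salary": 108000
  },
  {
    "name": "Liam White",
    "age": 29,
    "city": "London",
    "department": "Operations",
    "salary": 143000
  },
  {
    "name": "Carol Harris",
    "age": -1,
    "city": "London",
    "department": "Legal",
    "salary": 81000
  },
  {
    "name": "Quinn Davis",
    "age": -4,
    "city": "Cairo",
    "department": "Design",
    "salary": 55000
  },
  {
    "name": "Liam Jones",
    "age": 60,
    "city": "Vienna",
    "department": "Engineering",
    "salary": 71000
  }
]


Validating 7 records:
Rules: name non-empty, age > 0, salary > 0

  Row 1 (???): empty name
  Row 2 (Tina Moore): OK
  Row 3 (Karl Smith): OK
  Row 4 (Liam White): OK
  Row 5 (Carol Harris): negative age: -1
  Row 6 (Quinn Davis): negative age: -4
  Row 7 (Liam Jones): OK

Total errors: 3

3 errors


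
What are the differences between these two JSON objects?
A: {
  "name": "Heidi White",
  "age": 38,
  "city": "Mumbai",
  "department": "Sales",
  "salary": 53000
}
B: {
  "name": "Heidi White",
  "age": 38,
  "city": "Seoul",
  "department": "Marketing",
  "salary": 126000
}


Comparing each field (in key order):
  name: same
  age: same
  city: DIFFERENT
  department: DIFFERENT
  salary: DIFFERENT
Differences:
  city: Mumbai -> Seoul
  department: Sales -> Marketing
  salary: 53000 -> 126000

3 field(s) changed

3 changes: city, department, salary


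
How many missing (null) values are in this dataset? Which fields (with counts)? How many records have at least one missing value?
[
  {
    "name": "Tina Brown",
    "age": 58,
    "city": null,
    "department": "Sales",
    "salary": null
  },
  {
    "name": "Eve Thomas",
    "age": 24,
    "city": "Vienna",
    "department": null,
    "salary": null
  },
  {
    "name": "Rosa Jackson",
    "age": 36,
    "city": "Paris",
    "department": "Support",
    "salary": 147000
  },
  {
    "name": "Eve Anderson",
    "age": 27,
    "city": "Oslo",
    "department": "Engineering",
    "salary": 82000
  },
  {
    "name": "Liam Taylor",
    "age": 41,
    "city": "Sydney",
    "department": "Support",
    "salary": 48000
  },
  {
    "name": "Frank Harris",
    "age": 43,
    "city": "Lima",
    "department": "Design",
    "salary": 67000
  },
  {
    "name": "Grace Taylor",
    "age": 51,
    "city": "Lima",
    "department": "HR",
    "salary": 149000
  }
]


Checking for missing (null) values in 7 records:

  Tina Brown: city, salary
  Eve Thomas: department, salary
  Rosa Jackson: complete
  Eve Anderson: complete
  Liam Taylor: complete
  Frank Harris: complete
  Grace Taylor: complete

Per field:
  name: 0 missing
  age: 0 missing
  city: 1 missing
  department: 1 missing
  salary: 2 missing

Total missing values: 4
Records with any missing: 2

4 missing values (city: 1, department: 1, salary: 2); 2 incomplete records


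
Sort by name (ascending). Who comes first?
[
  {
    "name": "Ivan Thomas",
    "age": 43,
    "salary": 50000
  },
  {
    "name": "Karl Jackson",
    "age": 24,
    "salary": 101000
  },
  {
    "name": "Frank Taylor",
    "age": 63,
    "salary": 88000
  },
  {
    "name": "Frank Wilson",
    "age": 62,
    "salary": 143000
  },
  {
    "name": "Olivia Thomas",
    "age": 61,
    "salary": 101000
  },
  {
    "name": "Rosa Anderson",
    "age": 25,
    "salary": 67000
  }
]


Sort by: name (ascending)

Sorted order:
  1. Frank Taylor (name = Frank Taylor)
  2. Frank Wilson (name = Frank Wilson)
  3. Ivan Thomas (name = Ivan Thomas)
  4. Karl Jackson (name = Karl Jackson)
  5. Olivia Thomas (name = Olivia Thomas)
  6. Rosa Anderson (name = Rosa Anderson)

First: Frank Taylor

Frank Taylor


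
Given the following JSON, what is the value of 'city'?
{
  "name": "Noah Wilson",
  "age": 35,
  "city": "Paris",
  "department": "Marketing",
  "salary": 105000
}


Looking up field 'city'
Value: Paris

Paris


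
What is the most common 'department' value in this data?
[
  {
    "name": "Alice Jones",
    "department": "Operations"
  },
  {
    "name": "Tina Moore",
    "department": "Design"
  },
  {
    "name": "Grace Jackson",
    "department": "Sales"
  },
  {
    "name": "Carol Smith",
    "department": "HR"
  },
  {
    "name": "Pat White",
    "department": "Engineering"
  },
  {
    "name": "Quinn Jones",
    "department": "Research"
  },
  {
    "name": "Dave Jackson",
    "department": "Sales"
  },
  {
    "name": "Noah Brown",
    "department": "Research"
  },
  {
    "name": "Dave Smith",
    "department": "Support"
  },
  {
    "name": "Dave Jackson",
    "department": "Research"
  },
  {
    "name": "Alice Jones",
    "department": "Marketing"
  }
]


Counting 'department' values across 11 records:

  Research: 3 ###
  Sales: 2 ##
  Operations: 1 #
  Design: 1 #
  HR: 1 #
  Engineering: 1 #
  Support: 1 #
  Marketing: 1 #

Most common: Research (3 times)

Research (3 times)


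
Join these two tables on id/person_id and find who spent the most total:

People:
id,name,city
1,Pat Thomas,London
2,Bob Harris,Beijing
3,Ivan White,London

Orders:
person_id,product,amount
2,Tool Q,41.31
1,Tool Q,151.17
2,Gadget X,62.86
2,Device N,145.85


Join on: people.id = orders.person_id

Joined rows:
  Bob Harris (Beijing) bought Tool Q for $41.31
  Pat Thomas (London) bought Tool Q for $151.17
  Bob Harris (Beijing) bought Gadget X for $62.86
  Bob Harris (Beijing) bought Device N for $145.85

Total per person:
  Bob Harris: $250.02
  Pat Thomas: $151.17

Top spender: Bob Harris ($250.02)

Bob Harris ($250.02)


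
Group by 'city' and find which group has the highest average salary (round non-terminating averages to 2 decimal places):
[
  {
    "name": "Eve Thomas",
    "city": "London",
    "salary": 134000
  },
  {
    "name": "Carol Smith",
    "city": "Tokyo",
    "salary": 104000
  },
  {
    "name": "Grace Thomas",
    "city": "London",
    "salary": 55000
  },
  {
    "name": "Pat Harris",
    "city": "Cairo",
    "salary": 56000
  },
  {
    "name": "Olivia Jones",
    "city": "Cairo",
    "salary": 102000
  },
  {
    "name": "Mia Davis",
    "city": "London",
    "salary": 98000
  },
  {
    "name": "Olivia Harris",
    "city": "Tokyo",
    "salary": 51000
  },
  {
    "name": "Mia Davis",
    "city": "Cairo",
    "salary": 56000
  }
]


Group by: city

Groups:
  Cairo: 3 people, avg salary = 214000/3 ≈ $71333.33
  London: 3 people, avg salary = 287000/3 ≈ $95666.67
  Tokyo: 2 people, avg salary = 155000/2 = $77500

Highest average salary: London (≈$95666.67)

London (≈$95666.67)


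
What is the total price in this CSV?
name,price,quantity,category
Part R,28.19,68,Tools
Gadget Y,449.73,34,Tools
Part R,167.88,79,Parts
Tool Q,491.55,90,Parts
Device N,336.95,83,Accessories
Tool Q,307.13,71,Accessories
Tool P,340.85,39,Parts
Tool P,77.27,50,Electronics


Computing total price:
Values: [28.19, 449.73, 167.88, 491.55, 336.95, 307.13, 340.85, 77.27]
Sum = 2199.55

2199.55


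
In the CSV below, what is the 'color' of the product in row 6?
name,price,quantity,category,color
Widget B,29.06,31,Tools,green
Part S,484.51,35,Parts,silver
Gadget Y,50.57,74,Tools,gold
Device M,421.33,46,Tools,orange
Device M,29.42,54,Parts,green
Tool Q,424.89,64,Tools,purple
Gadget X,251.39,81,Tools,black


Query: Row 6 ('Tool Q'), column 'color'
Value: purple

purple


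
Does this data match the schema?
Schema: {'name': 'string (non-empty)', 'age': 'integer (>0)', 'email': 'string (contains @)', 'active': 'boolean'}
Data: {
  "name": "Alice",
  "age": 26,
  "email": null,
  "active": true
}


Validating each field against schema:
  name: OK (non-empty string)
  age: OK (positive integer)
  email: FAIL (null is not a string)
  active: OK (boolean)

Result: INVALID (1 error: email)

INVALID (1 error: email)


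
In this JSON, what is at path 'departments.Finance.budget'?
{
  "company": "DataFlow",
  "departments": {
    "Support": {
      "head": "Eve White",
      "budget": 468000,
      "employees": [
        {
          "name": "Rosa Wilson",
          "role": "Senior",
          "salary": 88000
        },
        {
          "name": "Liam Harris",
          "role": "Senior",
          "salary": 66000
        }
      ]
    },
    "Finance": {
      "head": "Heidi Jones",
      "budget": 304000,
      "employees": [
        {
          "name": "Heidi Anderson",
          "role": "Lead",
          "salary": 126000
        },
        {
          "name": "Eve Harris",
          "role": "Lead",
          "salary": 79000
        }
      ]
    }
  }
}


Path: departments.Finance.budget

Navigate:
  -> departments
  -> Finance
  -> budget = 304000

304000


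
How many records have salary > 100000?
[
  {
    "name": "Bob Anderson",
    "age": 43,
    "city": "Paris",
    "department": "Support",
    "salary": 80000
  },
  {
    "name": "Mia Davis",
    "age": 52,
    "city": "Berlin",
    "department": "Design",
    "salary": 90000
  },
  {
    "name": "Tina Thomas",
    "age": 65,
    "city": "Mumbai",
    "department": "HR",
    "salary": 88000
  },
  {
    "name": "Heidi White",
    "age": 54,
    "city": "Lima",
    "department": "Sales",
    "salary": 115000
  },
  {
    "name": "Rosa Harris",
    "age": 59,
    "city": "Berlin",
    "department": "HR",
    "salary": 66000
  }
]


Data: 5 records
Condition: salary > 100000

Checking each record:
  Bob Anderson: 80000
  Mia Davis: 90000
  Tina Thomas: 88000
  Heidi White: 115000 MATCH
  Rosa Harris: 66000

Count: 1

1


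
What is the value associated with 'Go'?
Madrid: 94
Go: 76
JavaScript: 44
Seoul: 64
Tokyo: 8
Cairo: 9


Looking up key 'Go'
Value: 76

76


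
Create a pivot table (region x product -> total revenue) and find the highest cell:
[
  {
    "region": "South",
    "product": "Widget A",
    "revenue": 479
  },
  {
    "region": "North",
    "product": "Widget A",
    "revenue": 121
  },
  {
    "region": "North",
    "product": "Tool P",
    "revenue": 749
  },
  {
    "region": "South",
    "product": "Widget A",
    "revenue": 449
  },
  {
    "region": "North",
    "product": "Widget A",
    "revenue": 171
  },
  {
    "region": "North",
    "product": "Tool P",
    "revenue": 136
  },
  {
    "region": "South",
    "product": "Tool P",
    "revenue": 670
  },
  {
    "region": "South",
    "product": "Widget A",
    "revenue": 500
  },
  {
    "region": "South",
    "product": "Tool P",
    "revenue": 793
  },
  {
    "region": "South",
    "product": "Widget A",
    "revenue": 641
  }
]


Pivot: region (rows) x product (columns) -> total revenue

     Tool P        Widget A    
North          885           292  
South         1463          2069  

Highest: South / Widget A = $2069

South / Widget A = $2069


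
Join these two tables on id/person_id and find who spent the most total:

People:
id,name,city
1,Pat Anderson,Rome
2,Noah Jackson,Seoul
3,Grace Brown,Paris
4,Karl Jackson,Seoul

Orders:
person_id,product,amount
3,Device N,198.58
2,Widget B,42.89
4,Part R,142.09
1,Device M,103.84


Join on: people.id = orders.person_id

Joined rows:
  Grace Brown (Paris) bought Device N for $198.58
  Noah Jackson (Seoul) bought Widget B for $42.89
  Karl Jackson (Seoul) bought Part R for $142.09
  Pat Anderson (Rome) bought Device M for $103.84

Total per person:
  Grace Brown: $198.58
  Karl Jackson: $142.09
  Pat Anderson: $103.84
  Noah Jackson: $42.89

Top spender: Grace Brown ($198.58)

Grace Brown ($198.58)


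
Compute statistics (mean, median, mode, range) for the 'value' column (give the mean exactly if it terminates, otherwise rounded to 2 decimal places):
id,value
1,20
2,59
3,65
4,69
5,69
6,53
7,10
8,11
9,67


Data: [20, 59, 65, 69, 69, 53, 10, 11, 67]
Count: 9
Sum: 423
Mean: 423/9 = 47
Sorted: [10, 11, 20, 53, 59, 65, 67, 69, 69]
Median: 59.0
Mode: 69 (2 times)
Range: 69 - 10 = 59
Min: 10, Max: 69

mean=47, median=59.0, mode=69, range=59


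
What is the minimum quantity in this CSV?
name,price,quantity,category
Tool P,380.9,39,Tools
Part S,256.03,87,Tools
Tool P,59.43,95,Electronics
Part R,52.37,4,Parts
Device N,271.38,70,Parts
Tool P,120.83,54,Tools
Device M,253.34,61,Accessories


Computing minimum quantity:
Values: [39, 87, 95, 4, 70, 54, 61]
Min = 4

4


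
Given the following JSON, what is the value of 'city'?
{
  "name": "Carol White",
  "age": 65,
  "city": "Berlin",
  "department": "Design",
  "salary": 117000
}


Looking up field 'city'
Value: Berlin

Berlin


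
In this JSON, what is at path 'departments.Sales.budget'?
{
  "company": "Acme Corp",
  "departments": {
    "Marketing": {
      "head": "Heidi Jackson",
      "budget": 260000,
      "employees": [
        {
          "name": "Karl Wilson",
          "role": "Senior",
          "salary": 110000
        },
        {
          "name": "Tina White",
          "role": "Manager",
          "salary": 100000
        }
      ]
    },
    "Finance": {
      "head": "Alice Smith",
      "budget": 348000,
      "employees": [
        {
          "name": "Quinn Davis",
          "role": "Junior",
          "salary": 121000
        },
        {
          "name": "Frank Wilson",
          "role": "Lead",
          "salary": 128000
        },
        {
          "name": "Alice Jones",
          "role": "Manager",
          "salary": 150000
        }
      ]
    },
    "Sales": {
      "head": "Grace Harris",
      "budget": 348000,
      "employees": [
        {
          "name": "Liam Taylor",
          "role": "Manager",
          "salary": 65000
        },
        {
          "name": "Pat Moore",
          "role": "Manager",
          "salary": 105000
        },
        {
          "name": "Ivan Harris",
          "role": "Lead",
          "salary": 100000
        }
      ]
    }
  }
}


Path: departments.Sales.budget

Navigate:
  -> departments
  -> Sales
  -> budget = 348000

348000


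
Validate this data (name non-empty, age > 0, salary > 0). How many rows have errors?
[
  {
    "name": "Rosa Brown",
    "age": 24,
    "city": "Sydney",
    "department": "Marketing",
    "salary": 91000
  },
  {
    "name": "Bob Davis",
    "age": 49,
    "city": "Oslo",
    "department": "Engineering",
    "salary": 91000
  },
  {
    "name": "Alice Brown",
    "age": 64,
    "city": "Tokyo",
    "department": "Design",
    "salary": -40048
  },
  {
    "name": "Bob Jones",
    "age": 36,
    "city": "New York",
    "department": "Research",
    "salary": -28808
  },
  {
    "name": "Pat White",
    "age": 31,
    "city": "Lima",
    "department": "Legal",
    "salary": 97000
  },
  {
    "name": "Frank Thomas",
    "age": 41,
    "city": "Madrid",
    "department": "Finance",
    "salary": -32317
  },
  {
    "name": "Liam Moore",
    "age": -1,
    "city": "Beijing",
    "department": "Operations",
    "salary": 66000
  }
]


Validating 7 records:
Rules: name non-empty, age > 0, salary > 0

  Row 1 (Rosa Brown): OK
  Row 2 (Bob Davis): OK
  Row 3 (Alice Brown): negative salary: -40048
  Row 4 (Bob Jones): negative salary: -28808
  Row 5 (Pat White): OK
  Row 6 (Frank Thomas): negative salary: -32317
  Row 7 (Liam Moore): negative age: -1

Total errors: 4

4 errors


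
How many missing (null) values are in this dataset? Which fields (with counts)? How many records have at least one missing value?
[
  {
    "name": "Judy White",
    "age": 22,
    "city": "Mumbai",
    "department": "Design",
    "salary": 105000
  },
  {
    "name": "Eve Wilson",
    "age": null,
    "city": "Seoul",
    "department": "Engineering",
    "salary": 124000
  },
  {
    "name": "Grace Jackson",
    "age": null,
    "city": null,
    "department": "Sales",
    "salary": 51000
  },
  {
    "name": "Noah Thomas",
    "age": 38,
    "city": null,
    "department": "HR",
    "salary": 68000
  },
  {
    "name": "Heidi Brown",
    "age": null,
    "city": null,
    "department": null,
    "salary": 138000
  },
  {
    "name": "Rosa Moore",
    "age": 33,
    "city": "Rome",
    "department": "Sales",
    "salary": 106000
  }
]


Checking for missing (null) values in 6 records:

  Judy White: complete
  Eve Wilson: age
  Grace Jackson: age, city
  Noah Thomas: city
  Heidi Brown: age, city, department
  Rosa Moore: complete

Per field:
  name: 0 missing
  age: 3 missing
  city: 3 missing
  department: 1 missing
  salary: 0 missing

Total missing values: 7
Records with any missing: 4

7 missing values (age: 3, city: 3, department: 1); 4 incomplete records


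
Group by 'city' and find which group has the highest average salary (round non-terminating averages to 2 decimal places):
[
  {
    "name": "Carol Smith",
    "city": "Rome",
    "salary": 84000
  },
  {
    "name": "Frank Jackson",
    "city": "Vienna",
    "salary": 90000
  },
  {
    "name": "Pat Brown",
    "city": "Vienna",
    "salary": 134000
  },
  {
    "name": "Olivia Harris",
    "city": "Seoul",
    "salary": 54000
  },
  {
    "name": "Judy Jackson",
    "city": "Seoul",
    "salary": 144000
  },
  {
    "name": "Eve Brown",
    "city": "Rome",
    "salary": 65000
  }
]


Group by: city

Groups:
  Rome: 2 people, avg salary = 149000/2 = $74500
  Seoul: 2 people, avg salary = 198000/2 = $99000
  Vienna: 2 people, avg salary = 224000/2 = $112000

Highest average salary: Vienna ($112000)

Vienna ($112000)


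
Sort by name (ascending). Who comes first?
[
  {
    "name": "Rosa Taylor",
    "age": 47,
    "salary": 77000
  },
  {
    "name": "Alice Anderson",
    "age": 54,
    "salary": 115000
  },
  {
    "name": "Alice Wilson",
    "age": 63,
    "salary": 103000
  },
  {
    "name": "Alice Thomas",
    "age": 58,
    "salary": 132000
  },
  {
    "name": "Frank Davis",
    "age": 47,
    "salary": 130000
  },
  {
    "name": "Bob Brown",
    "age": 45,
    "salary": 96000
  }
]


Sort by: name (ascending)

Sorted order:
  1. Alice Anderson (name = Alice Anderson)
  2. Alice Thomas (name = Alice Thomas)
  3. Alice Wilson (name = Alice Wilson)
  4. Bob Brown (name = Bob Brown)
  5. Frank Davis (name = Frank Davis)
  6. Rosa Taylor (name = Rosa Taylor)

First: Alice Anderson

Alice Anderson


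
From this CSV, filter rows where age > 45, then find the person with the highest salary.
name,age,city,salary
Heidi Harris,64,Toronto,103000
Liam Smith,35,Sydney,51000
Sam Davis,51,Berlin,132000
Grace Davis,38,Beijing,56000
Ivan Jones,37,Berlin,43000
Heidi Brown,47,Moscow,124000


Filter: age > 45
Sort by: salary (descending)

Filtered records (3):
  Sam Davis, age 51, salary $132000
  Heidi Brown, age 47, salary $124000
  Heidi Harris, age 64, salary $103000

Highest salary: Sam Davis ($132000)

Sam Davis


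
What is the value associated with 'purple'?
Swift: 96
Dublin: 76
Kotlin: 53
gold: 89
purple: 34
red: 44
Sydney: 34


Looking up key 'purple'
Value: 34

34


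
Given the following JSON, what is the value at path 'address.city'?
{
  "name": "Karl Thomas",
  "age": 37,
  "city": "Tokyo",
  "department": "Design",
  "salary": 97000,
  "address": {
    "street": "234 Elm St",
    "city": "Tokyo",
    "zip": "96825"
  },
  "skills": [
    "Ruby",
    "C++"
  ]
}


Query: address.city
Path: address -> city
Value: Tokyo

Tokyo


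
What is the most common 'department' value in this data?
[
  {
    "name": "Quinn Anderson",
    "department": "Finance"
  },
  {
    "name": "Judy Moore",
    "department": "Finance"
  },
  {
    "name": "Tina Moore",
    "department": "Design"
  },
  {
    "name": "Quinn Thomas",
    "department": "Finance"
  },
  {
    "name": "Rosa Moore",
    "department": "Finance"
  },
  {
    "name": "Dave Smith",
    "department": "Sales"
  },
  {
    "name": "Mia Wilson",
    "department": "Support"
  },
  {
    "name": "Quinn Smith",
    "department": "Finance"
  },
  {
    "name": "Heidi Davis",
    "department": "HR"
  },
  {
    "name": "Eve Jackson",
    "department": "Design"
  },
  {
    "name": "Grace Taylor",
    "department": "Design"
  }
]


Counting 'department' values across 11 records:

  Finance: 5 #####
  Design: 3 ###
  Sales: 1 #
  Support: 1 #
  HR: 1 #

Most common: Finance (5 times)

Finance (5 times)


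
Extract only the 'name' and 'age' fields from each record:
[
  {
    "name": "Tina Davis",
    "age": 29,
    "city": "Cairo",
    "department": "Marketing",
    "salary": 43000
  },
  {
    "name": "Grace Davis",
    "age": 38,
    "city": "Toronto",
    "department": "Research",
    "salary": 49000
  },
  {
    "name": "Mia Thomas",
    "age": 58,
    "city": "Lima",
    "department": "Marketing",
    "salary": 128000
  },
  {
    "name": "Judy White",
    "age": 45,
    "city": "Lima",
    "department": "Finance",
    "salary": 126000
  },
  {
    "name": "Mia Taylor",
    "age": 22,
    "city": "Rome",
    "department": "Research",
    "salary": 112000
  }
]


Original: 5 records with fields: name, age, city, department, salary
Keep: ['name', 'age']
Drop: ['city', 'department', 'salary']
Result: 5 records, 2 fields each

[
  {
    "name": "Tina Davis",
    "age": 29
  },
  {
    "name": "Grace Davis",
    "age": 38
  },
  {
    "name": "Mia Thomas",
    "age": 58
  },
  {
    "name": "Judy White",
    "age": 45
  },
  {
    "name": "Mia Taylor",
    "age": 22
  }
]


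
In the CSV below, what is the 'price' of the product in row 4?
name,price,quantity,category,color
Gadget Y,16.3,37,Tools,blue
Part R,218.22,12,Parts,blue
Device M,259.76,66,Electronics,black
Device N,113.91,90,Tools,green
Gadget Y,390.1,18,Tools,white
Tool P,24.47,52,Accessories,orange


Query: Row 4 ('Device N'), column 'price'
Value: 113.91

113.91


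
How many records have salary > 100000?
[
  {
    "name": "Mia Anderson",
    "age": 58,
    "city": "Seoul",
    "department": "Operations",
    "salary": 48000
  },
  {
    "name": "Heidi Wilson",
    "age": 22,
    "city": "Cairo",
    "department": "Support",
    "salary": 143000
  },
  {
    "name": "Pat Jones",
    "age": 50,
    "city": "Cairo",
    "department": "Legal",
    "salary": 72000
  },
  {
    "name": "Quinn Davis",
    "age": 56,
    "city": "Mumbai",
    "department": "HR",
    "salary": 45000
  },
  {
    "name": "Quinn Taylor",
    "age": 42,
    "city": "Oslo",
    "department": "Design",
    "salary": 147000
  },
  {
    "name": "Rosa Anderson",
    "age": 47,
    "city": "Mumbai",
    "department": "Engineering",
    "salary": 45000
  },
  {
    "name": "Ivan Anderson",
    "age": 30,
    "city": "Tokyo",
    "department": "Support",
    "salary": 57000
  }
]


Data: 7 records
Condition: salary > 100000

Checking each record:
  Mia Anderson: 48000
  Heidi Wilson: 143000 MATCH
  Pat Jones: 72000
  Quinn Davis: 45000
  Quinn Taylor: 147000 MATCH
  Rosa Anderson: 45000
  Ivan Anderson: 57000

Count: 2

2


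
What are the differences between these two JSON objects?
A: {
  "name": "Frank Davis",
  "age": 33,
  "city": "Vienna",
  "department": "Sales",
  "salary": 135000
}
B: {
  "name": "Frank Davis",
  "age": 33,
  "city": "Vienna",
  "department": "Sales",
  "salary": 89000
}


Comparing each field (in key order):
  name: same
  age: same
  city: same
  department: same
  salary: DIFFERENT
Differences:
  salary: 135000 -> 89000

1 field(s) changed

1 change: salary


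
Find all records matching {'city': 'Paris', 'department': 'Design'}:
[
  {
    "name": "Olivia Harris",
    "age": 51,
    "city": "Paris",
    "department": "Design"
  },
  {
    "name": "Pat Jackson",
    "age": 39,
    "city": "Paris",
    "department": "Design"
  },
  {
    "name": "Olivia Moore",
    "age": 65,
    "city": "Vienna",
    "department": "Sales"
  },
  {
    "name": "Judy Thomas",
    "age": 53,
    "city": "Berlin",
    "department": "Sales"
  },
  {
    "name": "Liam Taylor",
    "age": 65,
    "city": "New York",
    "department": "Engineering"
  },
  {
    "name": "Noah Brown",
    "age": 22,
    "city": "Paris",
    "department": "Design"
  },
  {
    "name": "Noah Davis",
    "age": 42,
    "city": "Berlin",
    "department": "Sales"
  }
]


Search criteria: {'city': 'Paris', 'department': 'Design'}

Checking 7 records:
  Olivia Harris: {city: Paris, department: Design} <-- MATCH
  Pat Jackson: {city: Paris, department: Design} <-- MATCH
  Olivia Moore: {city: Vienna, department: Sales}
  Judy Thomas: {city: Berlin, department: Sales}
  Liam Taylor: {city: New York, department: Engineering}
  Noah Brown: {city: Paris, department: Design} <-- MATCH
  Noah Davis: {city: Berlin, department: Sales}

Matches: ["Olivia Harris", "Pat Jackson", "Noah Brown"]

["Olivia Harris", "Pat Jackson", "Noah Brown"]


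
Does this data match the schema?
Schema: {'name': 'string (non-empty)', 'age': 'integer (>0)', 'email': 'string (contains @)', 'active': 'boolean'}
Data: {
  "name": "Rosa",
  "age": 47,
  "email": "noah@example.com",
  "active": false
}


Validating each field against schema:
  name: OK (non-empty string)
  age: OK (positive integer)
  email: OK (string with @)
  active: OK (boolean)

Result: VALID

VALID


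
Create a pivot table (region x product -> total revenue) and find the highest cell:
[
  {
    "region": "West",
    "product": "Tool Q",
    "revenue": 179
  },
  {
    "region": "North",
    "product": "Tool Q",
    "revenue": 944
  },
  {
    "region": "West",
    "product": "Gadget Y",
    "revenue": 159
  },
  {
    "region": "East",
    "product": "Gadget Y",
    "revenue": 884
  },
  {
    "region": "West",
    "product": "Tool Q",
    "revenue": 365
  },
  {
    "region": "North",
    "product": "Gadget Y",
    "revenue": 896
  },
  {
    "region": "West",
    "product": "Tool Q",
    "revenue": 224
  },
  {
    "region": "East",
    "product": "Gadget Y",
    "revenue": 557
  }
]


Pivot: region (rows) x product (columns) -> total revenue

     Gadget Y      Tool Q      
East          1441             0  
North          896           944  
West           159           768  

Highest: East / Gadget Y = $1441

East / Gadget Y = $1441


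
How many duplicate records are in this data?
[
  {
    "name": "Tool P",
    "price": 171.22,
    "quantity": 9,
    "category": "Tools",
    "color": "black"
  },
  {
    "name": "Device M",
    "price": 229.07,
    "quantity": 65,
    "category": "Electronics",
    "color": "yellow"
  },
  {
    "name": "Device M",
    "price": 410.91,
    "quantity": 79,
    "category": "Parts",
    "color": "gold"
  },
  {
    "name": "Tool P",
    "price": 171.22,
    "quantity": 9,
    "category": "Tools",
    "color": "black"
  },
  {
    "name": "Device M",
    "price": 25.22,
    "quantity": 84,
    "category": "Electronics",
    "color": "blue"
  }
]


Checking 5 records for duplicates:

  Row 1: Tool P ($171.22, qty 9)
  Row 2: Device M ($229.07, qty 65)
  Row 3: Device M ($410.91, qty 79)
  Row 4: Tool P ($171.22, qty 9) <-- DUPLICATE
  Row 5: Device M ($25.22, qty 84)

Duplicates found: 1
Unique records: 4

1 duplicates, 4 unique


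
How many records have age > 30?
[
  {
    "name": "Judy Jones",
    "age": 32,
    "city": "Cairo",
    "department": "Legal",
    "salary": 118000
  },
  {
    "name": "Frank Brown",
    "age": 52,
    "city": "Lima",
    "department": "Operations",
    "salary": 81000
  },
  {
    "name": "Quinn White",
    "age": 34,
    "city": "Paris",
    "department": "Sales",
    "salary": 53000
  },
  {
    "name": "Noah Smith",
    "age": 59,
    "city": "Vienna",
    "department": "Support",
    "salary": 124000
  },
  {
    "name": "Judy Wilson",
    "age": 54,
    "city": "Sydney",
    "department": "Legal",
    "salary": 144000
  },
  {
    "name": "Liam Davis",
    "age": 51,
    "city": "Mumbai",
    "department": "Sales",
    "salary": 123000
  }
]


Data: 6 records
Condition: age > 30

Checking each record:
  Judy Jones: 32 MATCH
  Frank Brown: 52 MATCH
  Quinn White: 34 MATCH
  Noah Smith: 59 MATCH
  Judy Wilson: 54 MATCH
  Liam Davis: 51 MATCH

Count: 6

6


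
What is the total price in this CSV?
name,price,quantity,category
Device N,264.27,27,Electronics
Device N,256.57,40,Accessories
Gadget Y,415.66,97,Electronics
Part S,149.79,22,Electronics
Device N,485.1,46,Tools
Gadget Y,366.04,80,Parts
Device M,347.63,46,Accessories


Computing total price:
Values: [264.27, 256.57, 415.66, 149.79, 485.1, 366.04, 347.63]
Sum = 2285.06

2285.06


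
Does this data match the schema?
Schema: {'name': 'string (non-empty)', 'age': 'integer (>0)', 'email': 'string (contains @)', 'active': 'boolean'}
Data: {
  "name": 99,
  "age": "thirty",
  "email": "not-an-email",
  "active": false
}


Validating each field against schema:
  name: FAIL (99 is not a string)
  age: FAIL ("thirty" is not an integer)
  email: FAIL ("not-an-email" does not contain @)
  active: OK (boolean)

Result: INVALID (3 errors: name, age, email)

INVALID (3 errors: name, age, email)


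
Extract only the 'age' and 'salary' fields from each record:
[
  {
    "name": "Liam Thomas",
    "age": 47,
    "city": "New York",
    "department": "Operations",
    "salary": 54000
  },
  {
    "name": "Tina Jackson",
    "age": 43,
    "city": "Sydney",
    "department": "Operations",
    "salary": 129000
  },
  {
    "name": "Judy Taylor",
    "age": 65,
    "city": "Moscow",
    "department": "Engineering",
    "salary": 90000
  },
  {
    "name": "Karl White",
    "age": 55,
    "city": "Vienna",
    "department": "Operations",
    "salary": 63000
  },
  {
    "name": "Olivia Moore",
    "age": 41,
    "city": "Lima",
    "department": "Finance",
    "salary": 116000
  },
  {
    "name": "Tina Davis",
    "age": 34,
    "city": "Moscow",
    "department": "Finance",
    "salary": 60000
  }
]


Original: 6 records with fields: name, age, city, department, salary
Keep: ['age', 'salary']
Drop: ['name', 'city', 'department']
Result: 6 records, 2 fields each

[
  {
    "age": 47,
    "salary": 54000
  },
  {
    "age": 43,
    "salary": 129000
  },
  {
    "age": 65,
    "salary": 90000
  },
  {
    "age": 55,
    "salary": 63000
  },
  {
    "age": 41,
    "salary": 116000
  },
  {
    "age": 34,
    "salary": 60000
  }
]


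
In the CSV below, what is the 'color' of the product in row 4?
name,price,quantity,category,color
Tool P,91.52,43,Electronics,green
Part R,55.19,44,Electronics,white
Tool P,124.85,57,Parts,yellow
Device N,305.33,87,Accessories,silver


Query: Row 4 ('Device N'), column 'color'
Value: silver

silver


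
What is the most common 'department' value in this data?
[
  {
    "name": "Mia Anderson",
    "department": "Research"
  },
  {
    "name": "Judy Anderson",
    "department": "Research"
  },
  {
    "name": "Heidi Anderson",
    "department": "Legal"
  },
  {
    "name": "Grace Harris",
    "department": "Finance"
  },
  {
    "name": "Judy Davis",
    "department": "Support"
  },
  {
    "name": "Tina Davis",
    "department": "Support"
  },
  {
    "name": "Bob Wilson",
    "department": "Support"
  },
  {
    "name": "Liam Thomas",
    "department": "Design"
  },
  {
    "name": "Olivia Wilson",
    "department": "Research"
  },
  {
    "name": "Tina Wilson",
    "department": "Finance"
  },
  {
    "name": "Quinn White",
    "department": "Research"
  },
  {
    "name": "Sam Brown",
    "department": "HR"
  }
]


Counting 'department' values across 12 records:

  Research: 4 ####
  Support: 3 ###
  Finance: 2 ##
  Legal: 1 #
  Design: 1 #
  HR: 1 #

Most common: Research (4 times)

Research (4 times)


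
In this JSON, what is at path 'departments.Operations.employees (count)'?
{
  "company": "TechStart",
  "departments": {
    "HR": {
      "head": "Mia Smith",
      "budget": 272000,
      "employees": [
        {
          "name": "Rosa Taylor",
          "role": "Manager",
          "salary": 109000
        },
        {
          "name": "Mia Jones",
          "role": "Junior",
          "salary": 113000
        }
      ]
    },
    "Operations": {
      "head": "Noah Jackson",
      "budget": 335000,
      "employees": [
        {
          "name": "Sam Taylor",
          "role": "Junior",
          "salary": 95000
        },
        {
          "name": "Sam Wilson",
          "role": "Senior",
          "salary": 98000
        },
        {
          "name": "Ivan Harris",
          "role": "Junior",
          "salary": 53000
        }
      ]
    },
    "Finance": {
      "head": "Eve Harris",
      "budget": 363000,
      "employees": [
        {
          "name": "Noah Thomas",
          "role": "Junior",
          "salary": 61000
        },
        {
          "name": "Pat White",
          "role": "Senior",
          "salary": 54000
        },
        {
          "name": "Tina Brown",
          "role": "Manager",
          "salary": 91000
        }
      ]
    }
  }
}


Path: departments.Operations.employees (count)

Navigate:
  -> departments
  -> Operations
  -> employees (array, length 3)

3


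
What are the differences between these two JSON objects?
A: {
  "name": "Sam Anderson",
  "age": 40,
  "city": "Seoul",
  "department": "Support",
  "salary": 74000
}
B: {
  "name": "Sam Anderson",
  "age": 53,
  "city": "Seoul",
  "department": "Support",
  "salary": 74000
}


Comparing each field (in key order):
  name: same
  age: DIFFERENT
  city: same
  department: same
  salary: same
Differences:
  age: 40 -> 53

1 field(s) changed

1 change: age


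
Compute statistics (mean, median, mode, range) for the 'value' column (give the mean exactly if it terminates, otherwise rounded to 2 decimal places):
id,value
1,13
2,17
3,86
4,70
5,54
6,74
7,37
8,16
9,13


Data: [13, 17, 86, 70, 54, 74, 37, 16, 13]
Count: 9
Sum: 380
Mean: 380/9 ≈ 42.22 (rounded to 2 decimal places)
Sorted: [13, 13, 16, 17, 37, 54, 70, 74, 86]
Median: 37.0
Mode: 13 (2 times)
Range: 86 - 13 = 73
Min: 13, Max: 86

mean≈42.22, median=37.0, mode=13, range=73


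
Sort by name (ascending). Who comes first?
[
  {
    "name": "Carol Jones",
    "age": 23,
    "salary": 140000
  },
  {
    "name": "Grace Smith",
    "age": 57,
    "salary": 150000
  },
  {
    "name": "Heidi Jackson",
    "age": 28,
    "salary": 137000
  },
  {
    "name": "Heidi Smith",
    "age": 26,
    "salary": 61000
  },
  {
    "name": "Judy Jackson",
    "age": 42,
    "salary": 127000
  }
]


Sort by: name (ascending)

Sorted order:
  1. Carol Jones (name = Carol Jones)
  2. Grace Smith (name = Grace Smith)
  3. Heidi Jackson (name = Heidi Jackson)
  4. Heidi Smith (name = Heidi Smith)
  5. Judy Jackson (name = Judy Jackson)

First: Carol Jones

Carol Jones


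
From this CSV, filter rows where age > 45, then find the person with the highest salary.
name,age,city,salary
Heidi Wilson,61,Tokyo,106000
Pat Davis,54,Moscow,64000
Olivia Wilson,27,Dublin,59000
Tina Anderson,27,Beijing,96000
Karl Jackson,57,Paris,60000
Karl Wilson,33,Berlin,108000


Filter: age > 45
Sort by: salary (descending)

Filtered records (3):
  Heidi Wilson, age 61, salary $106000
  Pat Davis, age 54, salary $64000
  Karl Jackson, age 57, salary $60000

Highest salary: Heidi Wilson ($106000)

Heidi Wilson


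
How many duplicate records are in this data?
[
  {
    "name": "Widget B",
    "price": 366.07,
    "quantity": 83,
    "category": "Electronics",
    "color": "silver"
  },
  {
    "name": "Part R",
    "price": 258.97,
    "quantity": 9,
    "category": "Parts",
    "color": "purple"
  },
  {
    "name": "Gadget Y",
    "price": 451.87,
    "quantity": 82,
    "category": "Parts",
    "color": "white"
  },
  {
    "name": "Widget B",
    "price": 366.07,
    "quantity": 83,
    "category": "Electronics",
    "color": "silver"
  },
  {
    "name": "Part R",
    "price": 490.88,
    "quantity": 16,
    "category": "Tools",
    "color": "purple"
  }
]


Checking 5 records for duplicates:

  Row 1: Widget B ($366.07, qty 83)
  Row 2: Part R ($258.97, qty 9)
  Row 3: Gadget Y ($451.87, qty 82)
  Row 4: Widget B ($366.07, qty 83) <-- DUPLICATE
  Row 5: Part R ($490.88, qty 16)

Duplicates found: 1
Unique records: 4

1 duplicates, 4 unique


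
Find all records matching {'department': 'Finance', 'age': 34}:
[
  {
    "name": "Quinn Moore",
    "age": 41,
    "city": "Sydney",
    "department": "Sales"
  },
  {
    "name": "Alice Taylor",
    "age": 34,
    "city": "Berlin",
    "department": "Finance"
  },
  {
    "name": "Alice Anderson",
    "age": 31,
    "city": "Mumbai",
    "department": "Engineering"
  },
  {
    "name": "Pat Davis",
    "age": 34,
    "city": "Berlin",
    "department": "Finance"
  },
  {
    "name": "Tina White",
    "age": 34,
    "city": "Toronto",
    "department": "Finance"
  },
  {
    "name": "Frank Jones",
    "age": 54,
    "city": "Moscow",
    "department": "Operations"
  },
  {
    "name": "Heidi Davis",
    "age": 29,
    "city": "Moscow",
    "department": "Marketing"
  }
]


Search criteria: {'department': 'Finance', 'age': 34}

Checking 7 records:
  Quinn Moore: {department: Sales, age: 41}
  Alice Taylor: {department: Finance, age: 34} <-- MATCH
  Alice Anderson: {department: Engineering, age: 31}
  Pat Davis: {department: Finance, age: 34} <-- MATCH
  Tina White: {department: Finance, age: 34} <-- MATCH
  Frank Jones: {department: Operations, age: 54}
  Heidi Davis: {department: Marketing, age: 29}

Matches: ["Alice Taylor", "Pat Davis", "Tina White"]

["Alice Taylor", "Pat Davis", "Tina White"]


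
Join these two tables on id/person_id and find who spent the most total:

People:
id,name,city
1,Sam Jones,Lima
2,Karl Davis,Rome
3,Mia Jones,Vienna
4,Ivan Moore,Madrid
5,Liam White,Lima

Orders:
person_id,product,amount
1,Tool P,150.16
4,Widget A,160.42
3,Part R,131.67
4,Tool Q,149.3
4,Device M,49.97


Join on: people.id = orders.person_id

Joined rows:
  Sam Jones (Lima) bought Tool P for $150.16
  Ivan Moore (Madrid) bought Widget A for $160.42
  Mia Jones (Vienna) bought Part R for $131.67
  Ivan Moore (Madrid) bought Tool Q for $149.3
  Ivan Moore (Madrid) bought Device M for $49.97

Total per person:
  Ivan Moore: $359.69
  Sam Jones: $150.16
  Mia Jones: $131.67

Top spender: Ivan Moore ($359.69)

Ivan Moore ($359.69)


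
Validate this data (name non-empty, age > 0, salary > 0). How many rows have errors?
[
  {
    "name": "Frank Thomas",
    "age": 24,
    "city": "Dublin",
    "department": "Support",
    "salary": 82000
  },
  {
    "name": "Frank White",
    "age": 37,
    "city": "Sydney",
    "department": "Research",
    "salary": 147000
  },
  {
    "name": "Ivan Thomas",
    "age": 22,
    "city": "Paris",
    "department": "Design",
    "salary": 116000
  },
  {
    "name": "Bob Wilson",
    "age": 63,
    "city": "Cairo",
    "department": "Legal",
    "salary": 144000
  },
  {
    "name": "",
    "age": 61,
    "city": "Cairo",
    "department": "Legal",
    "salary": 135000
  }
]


Validating 5 records:
Rules: name non-empty, age > 0, salary > 0

  Row 1 (Frank Thomas): OK
  Row 2 (Frank White): OK
  Row 3 (Ivan Thomas): OK
  Row 4 (Bob Wilson): OK
  Row 5 (???): empty name

Total errors: 1

1 errors
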